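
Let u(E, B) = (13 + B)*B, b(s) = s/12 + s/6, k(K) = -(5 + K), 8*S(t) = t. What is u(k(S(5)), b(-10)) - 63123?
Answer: -252597/4 ≈ -63149.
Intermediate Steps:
S(t) = t/8
k(K) = -5 - K
b(s) = s/4 (b(s) = s*(1/12) + s*(⅙) = s/12 + s/6 = s/4)
u(E, B) = B*(13 + B)
u(k(S(5)), b(-10)) - 63123 = ((¼)*(-10))*(13 + (¼)*(-10)) - 63123 = -5*(13 - 5/2)/2 - 63123 = -5/2*21/2 - 63123 = -105/4 - 63123 = -252597/4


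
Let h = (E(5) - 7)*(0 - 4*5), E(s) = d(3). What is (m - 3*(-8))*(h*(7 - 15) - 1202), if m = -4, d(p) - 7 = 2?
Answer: -17640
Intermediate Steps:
d(p) = 9 (d(p) = 7 + 2 = 9)
E(s) = 9
h = -40 (h = (9 - 7)*(0 - 4*5) = 2*(0 - 20) = 2*(-20) = -40)
(m - 3*(-8))*(h*(7 - 15) - 1202) = (-4 - 3*(-8))*(-40*(7 - 15) - 1202) = (-4 + 24)*(-40*(-8) - 1202) = 20*(320 - 1202) = 20*(-882) = -17640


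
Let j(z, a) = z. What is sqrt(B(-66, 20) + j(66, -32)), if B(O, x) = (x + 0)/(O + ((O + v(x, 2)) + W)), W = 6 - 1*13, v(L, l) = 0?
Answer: sqrt(1272406)/139 ≈ 8.1152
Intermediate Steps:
W = -7 (W = 6 - 13 = -7)
B(O, x) = x/(-7 + 2*O) (B(O, x) = (x + 0)/(O + ((O + 0) - 7)) = x/(O + (O - 7)) = x/(O + (-7 + O)) = x/(-7 + 2*O))
sqrt(B(-66, 20) + j(66, -32)) = sqrt(20/(-7 + 2*(-66)) + 66) = sqrt(20/(-7 - 132) + 66) = sqrt(20/(-139) + 66) = sqrt(20*(-1/139) + 66) = sqrt(-20/139 + 66) = sqrt(9154/139) = sqrt(1272406)/139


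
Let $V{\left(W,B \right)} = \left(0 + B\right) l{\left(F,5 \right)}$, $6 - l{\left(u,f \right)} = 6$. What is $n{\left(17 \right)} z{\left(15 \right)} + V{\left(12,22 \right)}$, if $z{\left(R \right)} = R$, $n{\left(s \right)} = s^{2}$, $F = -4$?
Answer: $4335$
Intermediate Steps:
$l{\left(u,f \right)} = 0$ ($l{\left(u,f \right)} = 6 - 6 = 0$)
$V{\left(W,B \right)} = 0$ ($V{\left(W,B \right)} = \left(0 + B\right) 0 = B 0 = 0$)
$n{\left(17 \right)} z{\left(15 \right)} + V{\left(12,22 \right)} = 17^{2} \cdot 15 + 0 = 289 \cdot 15 + 0 = 4335 + 0 = 4335$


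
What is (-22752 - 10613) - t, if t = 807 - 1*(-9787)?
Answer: -43959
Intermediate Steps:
t = 10594 (t = 807 + 9787 = 10594)
(-22752 - 10613) - t = (-22752 - 10613) - 1*10594 = -33365 - 10594 = -43959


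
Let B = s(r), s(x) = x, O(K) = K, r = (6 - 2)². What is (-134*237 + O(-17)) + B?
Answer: -31759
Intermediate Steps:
r = 16 (r = 4² = 16)
B = 16
(-134*237 + O(-17)) + B = (-134*237 - 17) + 16 = (-31758 - 17) + 16 = -31775 + 16 = -31759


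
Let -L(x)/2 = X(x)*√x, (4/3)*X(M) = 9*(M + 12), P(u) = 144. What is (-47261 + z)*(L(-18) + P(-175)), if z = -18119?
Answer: -9414720 - 15887340*I*√2 ≈ -9.4147e+6 - 2.2468e+7*I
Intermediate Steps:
X(M) = 81 + 27*M/4 (X(M) = 3*(9*(M + 12))/4 = 3*(9*(12 + M))/4 = 3*(108 + 9*M)/4 = 81 + 27*M/4)
L(x) = -2*√x*(81 + 27*x/4) (L(x) = -2*(81 + 27*x/4)*√x = -2*√x*(81 + 27*x/4))
(-47261 + z)*(L(-18) + P(-175)) = (-47261 - 18119)*(27*√(-18)*(-12 - 1*(-18))/2 + 144) = -65380*(27*(3*I*√2)*(-12 + 18)/2 + 144) = -65380*((27/2)*(3*I*√2)*6 + 144) = -65380*(243*I*√2 + 144) = -65380*(144 + 243*I*√2) = -9414720 - 15887340*I*√2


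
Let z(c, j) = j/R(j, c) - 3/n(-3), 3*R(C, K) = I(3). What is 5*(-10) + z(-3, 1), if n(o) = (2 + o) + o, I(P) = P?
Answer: -193/4 ≈ -48.250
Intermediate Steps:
n(o) = 2 + 2*o
R(C, K) = 1 (R(C, K) = (⅓)*3 = 1)
z(c, j) = ¾ + j (z(c, j) = j/1 - 3/(2 + 2*(-3)) = j*1 - 3/(2 - 6) = j - 3/(-4) = j - 3*(-¼) = j + ¾ = ¾ + j)
5*(-10) + z(-3, 1) = 5*(-10) + (¾ + 1) = -50 + 7/4 = -193/4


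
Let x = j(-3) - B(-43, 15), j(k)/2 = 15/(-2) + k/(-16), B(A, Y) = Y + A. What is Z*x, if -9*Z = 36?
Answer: -107/2 ≈ -53.500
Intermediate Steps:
B(A, Y) = A + Y
j(k) = -15 - k/8 (j(k) = 2*(15/(-2) + k/(-16)) = 2*(15*(-½) + k*(-1/16)) = 2*(-15/2 - k/16) = -15 - k/8)
Z = -4 (Z = -⅑*36 = -4)
x = 107/8 (x = (-15 - ⅛*(-3)) - (-43 + 15) = (-15 + 3/8) - 1*(-28) = -117/8 + 28 = 107/8 ≈ 13.375)
Z*x = -4*107/8 = -107/2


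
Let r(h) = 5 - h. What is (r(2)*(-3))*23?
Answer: -207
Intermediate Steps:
(r(2)*(-3))*23 = ((5 - 1*2)*(-3))*23 = ((5 - 2)*(-3))*23 = (3*(-3))*23 = -9*23 = -207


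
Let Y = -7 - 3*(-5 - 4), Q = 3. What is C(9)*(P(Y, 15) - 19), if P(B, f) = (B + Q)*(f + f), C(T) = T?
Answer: 6039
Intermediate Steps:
Y = 20 (Y = -7 - 3*(-9) = -7 - 1*(-27) = -7 + 27 = 20)
P(B, f) = 2*f*(3 + B) (P(B, f) = (B + 3)*(f + f) = (3 + B)*(2*f) = 2*f*(3 + B))
C(9)*(P(Y, 15) - 19) = 9*(2*15*(3 + 20) - 19) = 9*(2*15*23 - 19) = 9*(690 - 19) = 9*671 = 6039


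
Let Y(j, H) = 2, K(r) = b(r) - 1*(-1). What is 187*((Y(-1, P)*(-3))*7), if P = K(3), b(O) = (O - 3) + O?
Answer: -7854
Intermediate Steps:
b(O) = -3 + 2*O (b(O) = (-3 + O) + O = -3 + 2*O)
K(r) = -2 + 2*r (K(r) = (-3 + 2*r) - 1*(-1) = (-3 + 2*r) + 1 = -2 + 2*r)
P = 4 (P = -2 + 2*3 = -2 + 6 = 4)
187*((Y(-1, P)*(-3))*7) = 187*((2*(-3))*7) = 187*(-6*7) = 187*(-42) = -7854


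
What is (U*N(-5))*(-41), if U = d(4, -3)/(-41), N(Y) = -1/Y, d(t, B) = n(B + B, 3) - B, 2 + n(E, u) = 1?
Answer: ⅖ ≈ 0.40000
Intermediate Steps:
n(E, u) = -1 (n(E, u) = -2 + 1 = -1)
d(t, B) = -1 - B
U = -2/41 (U = (-1 - 1*(-3))/(-41) = (-1 + 3)*(-1/41) = 2*(-1/41) = -2/41 ≈ -0.048781)
(U*N(-5))*(-41) = -(-2)/(41*(-5))*(-41) = -(-2)*(-1)/(41*5)*(-41) = -2/41*⅕*(-41) = -2/205*(-41) = ⅖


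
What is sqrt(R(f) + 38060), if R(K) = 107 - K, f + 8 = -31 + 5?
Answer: sqrt(38201) ≈ 195.45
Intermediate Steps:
f = -34 (f = -8 + (-31 + 5) = -8 - 26 = -34)
sqrt(R(f) + 38060) = sqrt((107 - 1*(-34)) + 38060) = sqrt((107 + 34) + 38060) = sqrt(141 + 38060) = sqrt(38201)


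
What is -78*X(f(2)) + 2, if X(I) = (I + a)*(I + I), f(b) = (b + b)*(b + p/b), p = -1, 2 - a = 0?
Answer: -7486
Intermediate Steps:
a = 2 (a = 2 - 1*0 = 2 + 0 = 2)
f(b) = 2*b*(b - 1/b) (f(b) = (b + b)*(b - 1/b) = (2*b)*(b - 1/b) = 2*b*(b - 1/b))
X(I) = 2*I*(2 + I) (X(I) = (I + 2)*(I + I) = (2 + I)*(2*I) = 2*I*(2 + I))
-78*X(f(2)) + 2 = -156*(-2 + 2*2**2)*(2 + (-2 + 2*2**2)) + 2 = -156*(-2 + 2*4)*(2 + (-2 + 2*4)) + 2 = -156*(-2 + 8)*(2 + (-2 + 8)) + 2 = -156*6*(2 + 6) + 2 = -156*6*8 + 2 = -78*96 + 2 = -7488 + 2 = -7486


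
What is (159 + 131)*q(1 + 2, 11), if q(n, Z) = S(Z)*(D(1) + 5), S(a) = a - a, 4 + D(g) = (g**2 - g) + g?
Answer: 0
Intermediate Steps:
D(g) = -4 + g**2 (D(g) = -4 + ((g**2 - g) + g) = -4 + g**2)
S(a) = 0
q(n, Z) = 0 (q(n, Z) = 0*((-4 + 1**2) + 5) = 0*((-4 + 1) + 5) = 0*(-3 + 5) = 0*2 = 0)
(159 + 131)*q(1 + 2, 11) = (159 + 131)*0 = 290*0 = 0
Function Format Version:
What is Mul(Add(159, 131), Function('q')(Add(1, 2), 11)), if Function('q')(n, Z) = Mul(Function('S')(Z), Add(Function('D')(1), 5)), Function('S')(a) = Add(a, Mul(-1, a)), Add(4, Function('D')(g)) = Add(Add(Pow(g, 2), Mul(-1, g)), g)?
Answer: 0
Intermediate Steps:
Function('D')(g) = Add(-4, Pow(g, 2)) (Function('D')(g) = Add(-4, Add(Add(Pow(g, 2), Mul(-1, g)), g)) = Add(-4, Pow(g, 2)))
Function('S')(a) = 0
Function('q')(n, Z) = 0 (Function('q')(n, Z) = Mul(0, Add(Add(-4, Pow(1, 2)), 5)) = Mul(0, Add(Add(-4, 1), 5)) = Mul(0, Add(-3, 5)) = Mul(0, 2) = 0)
Mul(Add(159, 131), Function('q')(Add(1, 2), 11)) = Mul(Add(159, 131), 0) = Mul(290, 0) = 0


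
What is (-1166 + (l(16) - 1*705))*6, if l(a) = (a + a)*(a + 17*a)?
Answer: 44070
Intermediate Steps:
l(a) = 36*a² (l(a) = (2*a)*(18*a) = 36*a²)
(-1166 + (l(16) - 1*705))*6 = (-1166 + (36*16² - 1*705))*6 = (-1166 + (36*256 - 705))*6 = (-1166 + (9216 - 705))*6 = (-1166 + 8511)*6 = 7345*6 = 44070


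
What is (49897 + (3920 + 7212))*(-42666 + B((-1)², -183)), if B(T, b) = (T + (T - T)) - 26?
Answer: -2605389039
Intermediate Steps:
B(T, b) = -26 + T (B(T, b) = (T + 0) - 26 = T - 26 = -26 + T)
(49897 + (3920 + 7212))*(-42666 + B((-1)², -183)) = (49897 + (3920 + 7212))*(-42666 + (-26 + (-1)²)) = (49897 + 11132)*(-42666 + (-26 + 1)) = 61029*(-42666 - 25) = 61029*(-42691) = -2605389039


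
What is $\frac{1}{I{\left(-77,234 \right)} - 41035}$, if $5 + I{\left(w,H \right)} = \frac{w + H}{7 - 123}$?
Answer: $- \frac{116}{4760797} \approx -2.4366 \cdot 10^{-5}$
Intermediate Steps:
$I{\left(w,H \right)} = -5 - \frac{H}{116} - \frac{w}{116}$ ($I{\left(w,H \right)} = -5 + \frac{w + H}{7 - 123} = -5 + \frac{H + w}{-116} = -5 + \left(H + w\right) \left(- \frac{1}{116}\right) = -5 - \left(\frac{H}{116} + \frac{w}{116}\right) = -5 - \frac{H}{116} - \frac{w}{116}$)
$\frac{1}{I{\left(-77,234 \right)} - 41035} = \frac{1}{\left(-5 - \frac{117}{58} - - \frac{77}{116}\right) - 41035} = \frac{1}{\left(-5 - \frac{117}{58} + \frac{77}{116}\right) - 41035} = \frac{1}{- \frac{737}{116} - 41035} = \frac{1}{- \frac{4760797}{116}} = - \frac{116}{4760797}$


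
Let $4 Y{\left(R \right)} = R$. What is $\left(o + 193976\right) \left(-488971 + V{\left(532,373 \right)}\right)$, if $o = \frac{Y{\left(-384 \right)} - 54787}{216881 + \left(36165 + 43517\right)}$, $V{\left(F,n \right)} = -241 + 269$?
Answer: $- \frac{28126959272017515}{296563} \approx -9.4843 \cdot 10^{10}$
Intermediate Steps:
$Y{\left(R \right)} = \frac{R}{4}$
$V{\left(F,n \right)} = 28$
$o = - \frac{54883}{296563}$ ($o = \frac{\frac{1}{4} \left(-384\right) - 54787}{216881 + \left(36165 + 43517\right)} = \frac{-96 - 54787}{216881 + 79682} = - \frac{54883}{296563} \approx -0.18506$)
$\left(o + 193976\right) \left(-488971 + V{\left(532,373 \right)}\right) = \left(- \frac{54883}{296563} + 193976\right) \left(-488971 + 28\right) = \frac{57526049605}{296563} \left(-488943\right) = - \frac{28126959272017515}{296563}$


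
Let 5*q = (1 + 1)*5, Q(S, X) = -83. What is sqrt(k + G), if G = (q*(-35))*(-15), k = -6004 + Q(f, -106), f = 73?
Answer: I*sqrt(5037) ≈ 70.972*I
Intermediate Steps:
q = 2 (q = ((1 + 1)*5)/5 = (2*5)/5 = (1/5)*10 = 2)
k = -6087 (k = -6004 - 83 = -6087)
G = 1050 (G = (2*(-35))*(-15) = -70*(-15) = 1050)
sqrt(k + G) = sqrt(-6087 + 1050) = sqrt(-5037) = I*sqrt(5037)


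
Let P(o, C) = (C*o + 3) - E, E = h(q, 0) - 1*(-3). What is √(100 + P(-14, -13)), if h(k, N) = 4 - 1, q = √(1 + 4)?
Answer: 3*√31 ≈ 16.703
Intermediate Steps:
q = √5 ≈ 2.2361
h(k, N) = 3
E = 6 (E = 3 - 1*(-3) = 3 + 3 = 6)
P(o, C) = -3 + C*o (P(o, C) = (C*o + 3) - 1*6 = (3 + C*o) - 6 = -3 + C*o)
√(100 + P(-14, -13)) = √(100 + (-3 - 13*(-14))) = √(100 + (-3 + 182)) = √(100 + 179) = √279 = 3*√31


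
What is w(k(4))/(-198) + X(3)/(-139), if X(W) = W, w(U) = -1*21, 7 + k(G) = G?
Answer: 775/9174 ≈ 0.084478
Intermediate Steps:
k(G) = -7 + G
w(U) = -21
w(k(4))/(-198) + X(3)/(-139) = -21/(-198) + 3/(-139) = -21*(-1/198) + 3*(-1/139) = 7/66 - 3/139 = 775/9174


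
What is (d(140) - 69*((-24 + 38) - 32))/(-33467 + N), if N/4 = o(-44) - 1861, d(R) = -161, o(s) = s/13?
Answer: -14053/532019 ≈ -0.026414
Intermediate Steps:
o(s) = s/13 (o(s) = s*(1/13) = s/13)
N = -96948/13 (N = 4*((1/13)*(-44) - 1861) = 4*(-44/13 - 1861) = 4*(-24237/13) = -96948/13 ≈ -7457.5)
(d(140) - 69*((-24 + 38) - 32))/(-33467 + N) = (-161 - 69*((-24 + 38) - 32))/(-33467 - 96948/13) = (-161 - 69*(14 - 32))/(-532019/13) = (-161 - 69*(-18))*(-13/532019) = (-161 + 1242)*(-13/532019) = 1081*(-13/532019) = -14053/532019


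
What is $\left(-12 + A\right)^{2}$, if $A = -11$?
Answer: $529$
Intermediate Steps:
$\left(-12 + A\right)^{2} = \left(-12 - 11\right)^{2} = \left(-23\right)^{2} = 529$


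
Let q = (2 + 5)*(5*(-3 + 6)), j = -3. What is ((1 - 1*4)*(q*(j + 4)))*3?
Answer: -945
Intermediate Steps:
q = 105 (q = 7*(5*3) = 7*15 = 105)
((1 - 1*4)*(q*(j + 4)))*3 = ((1 - 1*4)*(105*(-3 + 4)))*3 = ((1 - 4)*(105*1))*3 = -3*105*3 = -315*3 = -945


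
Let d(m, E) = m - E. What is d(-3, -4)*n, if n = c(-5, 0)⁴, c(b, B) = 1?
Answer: 1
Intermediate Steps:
n = 1 (n = 1⁴ = 1)
d(-3, -4)*n = (-3 - 1*(-4))*1 = (-3 + 4)*1 = 1*1 = 1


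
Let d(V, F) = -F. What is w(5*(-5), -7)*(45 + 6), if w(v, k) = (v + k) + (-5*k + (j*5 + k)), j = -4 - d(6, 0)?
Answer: -1224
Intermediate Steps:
j = -4 (j = -4 - (-1)*0 = -4 - 1*0 = -4 + 0 = -4)
w(v, k) = -20 + v - 3*k (w(v, k) = (v + k) + (-5*k + (-4*5 + k)) = (k + v) + (-5*k + (-20 + k)) = (k + v) + (-20 - 4*k) = -20 + v - 3*k)
w(5*(-5), -7)*(45 + 6) = (-20 + 5*(-5) - 3*(-7))*(45 + 6) = (-20 - 25 + 21)*51 = -24*51 = -1224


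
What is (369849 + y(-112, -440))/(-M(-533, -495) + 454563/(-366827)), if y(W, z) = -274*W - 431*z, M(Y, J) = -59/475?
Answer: -102834107730025/194274632 ≈ -5.2932e+5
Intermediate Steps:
M(Y, J) = -59/475 (M(Y, J) = -59*1/475 = -59/475)
y(W, z) = -431*z - 274*W
(369849 + y(-112, -440))/(-M(-533, -495) + 454563/(-366827)) = (369849 + (-431*(-440) - 274*(-112)))/(-1*(-59/475) + 454563/(-366827)) = (369849 + (189640 + 30688))/(59/475 + 454563*(-1/366827)) = (369849 + 220328)/(59/475 - 454563/366827) = 590177/(-194274632/174242825) = 590177*(-174242825/194274632) = -102834107730025/194274632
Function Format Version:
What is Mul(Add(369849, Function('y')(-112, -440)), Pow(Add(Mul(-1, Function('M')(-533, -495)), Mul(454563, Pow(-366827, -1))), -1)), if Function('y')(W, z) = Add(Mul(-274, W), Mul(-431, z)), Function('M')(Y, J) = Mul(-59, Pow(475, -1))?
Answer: Rational(-102834107730025, 194274632) ≈ -5.2932e+5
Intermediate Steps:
Function('M')(Y, J) = Rational(-59, 475) (Function('M')(Y, J) = Mul(-59, Rational(1, 475)) = Rational(-59, 475))
Function('y')(W, z) = Add(Mul(-431, z), Mul(-274, W))
Mul(Add(369849, Function('y')(-112, -440)), Pow(Add(Mul(-1, Function('M')(-533, -495)), Mul(454563, Pow(-366827, -1))), -1)) = Mul(Add(369849, Add(Mul(-431, -440), Mul(-274, -112))), Pow(Add(Mul(-1, Rational(-59, 475)), Mul(454563, Pow(-366827, -1))), -1)) = Mul(Add(369849, Add(189640, 30688)), Pow(Add(Rational(59, 475), Mul(454563, Rational(-1, 366827))), -1)) = Mul(Add(369849, 220328), Pow(Add(Rational(59, 475), Rational(-454563, 366827)), -1)) = Mul(590177, Pow(Rational(-194274632, 174242825), -1)) = Mul(590177, Rational(-174242825, 194274632)) = Rational(-102834107730025, 194274632)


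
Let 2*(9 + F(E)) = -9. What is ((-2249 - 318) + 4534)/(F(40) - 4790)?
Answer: -3934/9607 ≈ -0.40949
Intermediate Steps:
F(E) = -27/2 (F(E) = -9 + (½)*(-9) = -9 - 9/2 = -27/2)
((-2249 - 318) + 4534)/(F(40) - 4790) = ((-2249 - 318) + 4534)/(-27/2 - 4790) = (-2567 + 4534)/(-9607/2) = 1967*(-2/9607) = -3934/9607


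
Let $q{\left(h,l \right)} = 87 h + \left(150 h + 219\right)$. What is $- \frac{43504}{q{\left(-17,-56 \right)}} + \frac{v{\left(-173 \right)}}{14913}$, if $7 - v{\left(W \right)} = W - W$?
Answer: $\frac{108133637}{9469755} \approx 11.419$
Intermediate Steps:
$v{\left(W \right)} = 7$ ($v{\left(W \right)} = 7 - \left(W - W\right) = 7 - 0 = 7 + 0 = 7$)
$q{\left(h,l \right)} = 219 + 237 h$ ($q{\left(h,l \right)} = 87 h + \left(219 + 150 h\right) = 219 + 237 h$)
$- \frac{43504}{q{\left(-17,-56 \right)}} + \frac{v{\left(-173 \right)}}{14913} = - \frac{43504}{219 + 237 \left(-17\right)} + \frac{7}{14913} = - \frac{43504}{219 - 4029} + 7 \cdot \frac{1}{14913} = - \frac{43504}{-3810} + \frac{7}{14913} = \left(-43504\right) \left(- \frac{1}{3810}\right) + \frac{7}{14913} = \frac{21752}{1905} + \frac{7}{14913} = \frac{108133637}{9469755}$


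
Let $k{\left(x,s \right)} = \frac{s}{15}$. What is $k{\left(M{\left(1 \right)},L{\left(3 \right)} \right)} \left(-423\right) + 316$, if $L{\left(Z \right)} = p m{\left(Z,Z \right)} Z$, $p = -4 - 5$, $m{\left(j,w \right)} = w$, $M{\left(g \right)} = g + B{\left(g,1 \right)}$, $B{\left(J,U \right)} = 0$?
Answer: $\frac{13001}{5} \approx 2600.2$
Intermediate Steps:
$M{\left(g \right)} = g$ ($M{\left(g \right)} = g + 0 = g$)
$p = -9$
$L{\left(Z \right)} = - 9 Z^{2}$ ($L{\left(Z \right)} = - 9 Z Z = - 9 Z^{2}$)
$k{\left(x,s \right)} = \frac{s}{15}$ ($k{\left(x,s \right)} = s \frac{1}{15} = \frac{s}{15}$)
$k{\left(M{\left(1 \right)},L{\left(3 \right)} \right)} \left(-423\right) + 316 = \frac{\left(-9\right) 3^{2}}{15} \left(-423\right) + 316 = \frac{\left(-9\right) 9}{15} \left(-423\right) + 316 = \frac{1}{15} \left(-81\right) \left(-423\right) + 316 = \left(- \frac{27}{5}\right) \left(-423\right) + 316 = \frac{11421}{5} + 316 = \frac{13001}{5}$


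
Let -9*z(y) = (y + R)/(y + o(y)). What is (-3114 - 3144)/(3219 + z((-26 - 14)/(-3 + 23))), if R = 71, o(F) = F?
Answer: -75096/38651 ≈ -1.9429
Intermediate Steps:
z(y) = -(71 + y)/(18*y) (z(y) = -(y + 71)/(9*(y + y)) = -(71 + y)/(9*(2*y)) = -(71 + y)*1/(2*y)/9 = -(71 + y)/(18*y))
(-3114 - 3144)/(3219 + z((-26 - 14)/(-3 + 23))) = (-3114 - 3144)/(3219 + (-71 - (-26 - 14)/(-3 + 23))/(18*(((-26 - 14)/(-3 + 23))))) = -6258/(3219 + (-71 - (-40)/20)/(18*((-40/20)))) = -6258/(3219 + (-71 - (-40)/20)/(18*((-40*1/20)))) = -6258/(3219 + (1/18)*(-71 - 1*(-2))/(-2)) = -6258/(3219 + (1/18)*(-½)*(-71 + 2)) = -6258/(3219 + (1/18)*(-½)*(-69)) = -6258/(3219 + 23/12) = -6258/38651/12 = -6258*12/38651 = -75096/38651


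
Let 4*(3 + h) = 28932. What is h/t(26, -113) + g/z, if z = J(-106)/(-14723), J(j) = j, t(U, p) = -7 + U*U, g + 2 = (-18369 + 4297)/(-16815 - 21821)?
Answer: -24703765030/114159721 ≈ -216.40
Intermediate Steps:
h = 7230 (h = -3 + (¼)*28932 = -3 + 7233 = 7230)
g = -15800/9659 (g = -2 + (-18369 + 4297)/(-16815 - 21821) = -2 - 14072/(-38636) = -2 - 14072*(-1/38636) = -2 + 3518/9659 = -15800/9659 ≈ -1.6358)
t(U, p) = -7 + U²
z = 106/14723 (z = -106/(-14723) = -106*(-1/14723) = 106/14723 ≈ 0.0071996)
h/t(26, -113) + g/z = 7230/(-7 + 26²) - 15800/(9659*106/14723) = 7230/(-7 + 676) - 15800/9659*14723/106 = 7230/669 - 116311700/511927 = 7230*(1/669) - 116311700/511927 = 2410/223 - 116311700/511927 = -24703765030/114159721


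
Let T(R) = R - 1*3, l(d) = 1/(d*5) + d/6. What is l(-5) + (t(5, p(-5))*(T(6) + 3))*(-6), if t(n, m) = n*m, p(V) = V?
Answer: 134869/150 ≈ 899.13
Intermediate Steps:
t(n, m) = m*n
l(d) = 1/(5*d) + d/6 (l(d) = (⅕)/d + d*(⅙) = 1/(5*d) + d/6)
T(R) = -3 + R (T(R) = R - 3 = -3 + R)
l(-5) + (t(5, p(-5))*(T(6) + 3))*(-6) = ((⅕)/(-5) + (⅙)*(-5)) + ((-5*5)*((-3 + 6) + 3))*(-6) = ((⅕)*(-⅕) - ⅚) - 25*(3 + 3)*(-6) = (-1/25 - ⅚) - 25*6*(-6) = -131/150 - 150*(-6) = -131/150 + 900 = 134869/150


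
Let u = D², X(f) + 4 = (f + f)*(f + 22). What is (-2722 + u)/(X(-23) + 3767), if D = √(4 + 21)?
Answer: -2697/3809 ≈ -0.70806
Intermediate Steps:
X(f) = -4 + 2*f*(22 + f) (X(f) = -4 + (f + f)*(f + 22) = -4 + (2*f)*(22 + f) = -4 + 2*f*(22 + f))
D = 5 (D = √25 = 5)
u = 25 (u = 5² = 25)
(-2722 + u)/(X(-23) + 3767) = (-2722 + 25)/((-4 + 2*(-23)² + 44*(-23)) + 3767) = -2697/((-4 + 2*529 - 1012) + 3767) = -2697/((-4 + 1058 - 1012) + 3767) = -2697/(42 + 3767) = -2697/3809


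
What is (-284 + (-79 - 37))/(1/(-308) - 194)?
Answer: 123200/59753 ≈ 2.0618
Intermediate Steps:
(-284 + (-79 - 37))/(1/(-308) - 194) = (-284 - 116)/(-1/308 - 194) = -400/(-59753/308) = -400*(-308/59753) = 123200/59753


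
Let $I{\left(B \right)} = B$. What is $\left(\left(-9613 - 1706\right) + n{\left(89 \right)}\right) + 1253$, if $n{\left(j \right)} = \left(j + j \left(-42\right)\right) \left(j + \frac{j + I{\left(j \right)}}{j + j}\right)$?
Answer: $-338476$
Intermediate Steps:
$n{\left(j \right)} = - 41 j \left(1 + j\right)$ ($n{\left(j \right)} = \left(j + j \left(-42\right)\right) \left(j + \frac{j + j}{j + j}\right) = \left(j - 42 j\right) \left(j + \frac{2 j}{2 j}\right) = - 41 j \left(j + 2 j \frac{1}{2 j}\right) = - 41 j \left(j + 1\right) = - 41 j \left(1 + j\right)$)
$\left(\left(-9613 - 1706\right) + n{\left(89 \right)}\right) + 1253 = \left(\left(-9613 - 1706\right) + 41 \cdot 89 \left(-1 - 89\right)\right) + 1253 = \left(-11319 + 41 \cdot 89 \left(-1 - 89\right)\right) + 1253 = \left(-11319 + 41 \cdot 89 \left(-90\right)\right) + 1253 = \left(-11319 - 328410\right) + 1253 = -339729 + 1253 = -338476$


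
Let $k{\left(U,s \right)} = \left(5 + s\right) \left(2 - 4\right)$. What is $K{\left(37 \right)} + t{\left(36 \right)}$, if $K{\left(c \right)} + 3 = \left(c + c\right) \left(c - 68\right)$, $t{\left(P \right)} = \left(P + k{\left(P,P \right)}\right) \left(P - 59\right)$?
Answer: $-1239$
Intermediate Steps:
$k{\left(U,s \right)} = -10 - 2 s$ ($k{\left(U,s \right)} = \left(5 + s\right) \left(-2\right) = -10 - 2 s$)
$t{\left(P \right)} = \left(-59 + P\right) \left(-10 - P\right)$ ($t{\left(P \right)} = \left(P - \left(10 + 2 P\right)\right) \left(P - 59\right) = \left(-10 - P\right) \left(-59 + P\right) = \left(-59 + P\right) \left(-10 - P\right)$)
$K{\left(c \right)} = -3 + 2 c \left(-68 + c\right)$ ($K{\left(c \right)} = -3 + \left(c + c\right) \left(c - 68\right) = -3 + 2 c \left(-68 + c\right)$)
$K{\left(37 \right)} + t{\left(36 \right)} = \left(-3 - 5032 + 2 \cdot 37^{2}\right) + \left(590 - 36^{2} + 49 \cdot 36\right) = \left(-3 - 5032 + 2 \cdot 1369\right) + \left(590 - 1296 + 1764\right) = \left(-3 - 5032 + 2738\right) + \left(590 - 1296 + 1764\right) = -2297 + 1058 = -1239$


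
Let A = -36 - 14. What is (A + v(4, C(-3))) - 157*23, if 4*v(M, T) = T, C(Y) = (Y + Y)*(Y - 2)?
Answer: -7307/2 ≈ -3653.5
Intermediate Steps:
C(Y) = 2*Y*(-2 + Y) (C(Y) = (2*Y)*(-2 + Y) = 2*Y*(-2 + Y))
A = -50
v(M, T) = T/4
(A + v(4, C(-3))) - 157*23 = (-50 + (2*(-3)*(-2 - 3))/4) - 157*23 = (-50 + (2*(-3)*(-5))/4) - 3611 = (-50 + (¼)*30) - 3611 = (-50 + 15/2) - 3611 = -85/2 - 3611 = -7307/2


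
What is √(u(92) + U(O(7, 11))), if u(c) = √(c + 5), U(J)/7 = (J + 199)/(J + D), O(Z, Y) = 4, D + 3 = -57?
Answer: √(-406 + 16*√97)/4 ≈ 3.9403*I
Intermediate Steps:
D = -60 (D = -3 - 57 = -60)
U(J) = 7*(199 + J)/(-60 + J) (U(J) = 7*((J + 199)/(J - 60)) = 7*((199 + J)/(-60 + J)) = 7*(199 + J)/(-60 + J))
u(c) = √(5 + c)
√(u(92) + U(O(7, 11))) = √(√(5 + 92) + 7*(199 + 4)/(-60 + 4)) = √(√97 + 7*203/(-56)) = √(√97 + 7*(-1/56)*203) = √(√97 - 203/8) = √(-203/8 + √97)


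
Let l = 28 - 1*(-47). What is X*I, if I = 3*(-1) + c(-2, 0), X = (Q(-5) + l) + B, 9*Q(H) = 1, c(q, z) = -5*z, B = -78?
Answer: 26/3 ≈ 8.6667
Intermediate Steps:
l = 75 (l = 28 + 47 = 75)
Q(H) = ⅑ (Q(H) = (⅑)*1 = ⅑)
X = -26/9 (X = (⅑ + 75) - 78 = 676/9 - 78 = -26/9 ≈ -2.8889)
I = -3 (I = 3*(-1) - 5*0 = -3 + 0 = -3)
X*I = -26/9*(-3) = 26/3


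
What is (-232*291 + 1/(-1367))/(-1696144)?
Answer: 92288905/2318628848 ≈ 0.039803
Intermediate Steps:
(-232*291 + 1/(-1367))/(-1696144) = (-67512 - 1/1367)*(-1/1696144) = -92288905/1367*(-1/1696144) = 92288905/2318628848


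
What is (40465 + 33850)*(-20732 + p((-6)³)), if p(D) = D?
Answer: -1556750620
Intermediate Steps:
(40465 + 33850)*(-20732 + p((-6)³)) = (40465 + 33850)*(-20732 + (-6)³) = 74315*(-20732 - 216) = 74315*(-20948) = -1556750620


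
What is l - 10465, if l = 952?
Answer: -9513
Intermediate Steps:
l - 10465 = 952 - 10465 = -9513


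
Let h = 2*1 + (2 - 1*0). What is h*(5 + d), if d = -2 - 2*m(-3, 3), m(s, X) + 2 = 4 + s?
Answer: 20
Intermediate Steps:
m(s, X) = 2 + s (m(s, X) = -2 + (4 + s) = 2 + s)
d = 0 (d = -2 - 2*(2 - 3) = -2 - 2*(-1) = -2 + 2 = 0)
h = 4 (h = 2 + (2 + 0) = 2 + 2 = 4)
h*(5 + d) = 4*(5 + 0) = 4*5 = 20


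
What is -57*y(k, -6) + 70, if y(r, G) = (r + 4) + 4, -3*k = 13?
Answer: -139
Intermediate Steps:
k = -13/3 (k = -⅓*13 = -13/3 ≈ -4.3333)
y(r, G) = 8 + r (y(r, G) = (4 + r) + 4 = 8 + r)
-57*y(k, -6) + 70 = -57*(8 - 13/3) + 70 = -57*11/3 + 70 = -209 + 70 = -139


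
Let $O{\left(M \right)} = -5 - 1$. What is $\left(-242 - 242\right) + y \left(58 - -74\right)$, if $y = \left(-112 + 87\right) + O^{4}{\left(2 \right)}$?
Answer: $167288$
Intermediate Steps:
$O{\left(M \right)} = -6$
$y = 1271$ ($y = \left(-112 + 87\right) + \left(-6\right)^{4} = -25 + 1296 = 1271$)
$\left(-242 - 242\right) + y \left(58 - -74\right) = \left(-242 - 242\right) + 1271 \left(58 - -74\right) = -484 + 1271 \left(58 + 74\right) = -484 + 1271 \cdot 132 = -484 + 167772 = 167288$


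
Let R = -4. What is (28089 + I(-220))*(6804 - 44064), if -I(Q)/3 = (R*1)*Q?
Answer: -948229740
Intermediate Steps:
I(Q) = 12*Q (I(Q) = -3*(-4*1)*Q = -(-12)*Q = 12*Q)
(28089 + I(-220))*(6804 - 44064) = (28089 + 12*(-220))*(6804 - 44064) = (28089 - 2640)*(-37260) = 25449*(-37260) = -948229740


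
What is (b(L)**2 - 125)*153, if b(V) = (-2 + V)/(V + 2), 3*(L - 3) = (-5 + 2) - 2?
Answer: -477972/25 ≈ -19119.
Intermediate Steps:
L = 4/3 (L = 3 + ((-5 + 2) - 2)/3 = 3 + (-3 - 2)/3 = 3 + (1/3)*(-5) = 3 - 5/3 = 4/3 ≈ 1.3333)
b(V) = (-2 + V)/(2 + V)
(b(L)**2 - 125)*153 = (((-2 + 4/3)/(2 + 4/3))**2 - 125)*153 = ((-2/3/(10/3))**2 - 125)*153 = (((3/10)*(-2/3))**2 - 125)*153 = ((-1/5)**2 - 125)*153 = (1/25 - 125)*153 = -3124/25*153 = -477972/25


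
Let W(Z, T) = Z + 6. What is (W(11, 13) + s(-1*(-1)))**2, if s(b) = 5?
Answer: 484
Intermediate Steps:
W(Z, T) = 6 + Z
(W(11, 13) + s(-1*(-1)))**2 = ((6 + 11) + 5)**2 = (17 + 5)**2 = 22**2 = 484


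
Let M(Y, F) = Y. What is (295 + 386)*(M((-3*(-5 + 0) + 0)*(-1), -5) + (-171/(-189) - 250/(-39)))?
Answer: -476246/91 ≈ -5233.5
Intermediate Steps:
(295 + 386)*(M((-3*(-5 + 0) + 0)*(-1), -5) + (-171/(-189) - 250/(-39))) = (295 + 386)*((-3*(-5 + 0) + 0)*(-1) + (-171/(-189) - 250/(-39))) = 681*((-3*(-5) + 0)*(-1) + (-171*(-1/189) - 250*(-1/39))) = 681*((15 + 0)*(-1) + (19/21 + 250/39)) = 681*(15*(-1) + 1997/273) = 681*(-15 + 1997/273) = 681*(-2098/273) = -476246/91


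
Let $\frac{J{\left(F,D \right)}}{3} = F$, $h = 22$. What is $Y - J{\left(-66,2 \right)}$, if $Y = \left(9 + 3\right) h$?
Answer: $462$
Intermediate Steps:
$J{\left(F,D \right)} = 3 F$
$Y = 264$ ($Y = \left(9 + 3\right) 22 = 12 \cdot 22 = 264$)
$Y - J{\left(-66,2 \right)} = 264 - 3 \left(-66\right) = 264 - -198 = 264 + 198 = 462$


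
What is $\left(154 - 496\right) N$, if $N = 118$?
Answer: $-40356$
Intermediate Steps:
$\left(154 - 496\right) N = \left(154 - 496\right) 118 = \left(-342\right) 118 = -40356$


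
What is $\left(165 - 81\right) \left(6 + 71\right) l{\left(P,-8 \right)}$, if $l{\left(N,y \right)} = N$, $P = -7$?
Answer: $-45276$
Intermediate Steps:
$\left(165 - 81\right) \left(6 + 71\right) l{\left(P,-8 \right)} = \left(165 - 81\right) \left(6 + 71\right) \left(-7\right) = 84 \cdot 77 \left(-7\right) = 6468 \left(-7\right) = -45276$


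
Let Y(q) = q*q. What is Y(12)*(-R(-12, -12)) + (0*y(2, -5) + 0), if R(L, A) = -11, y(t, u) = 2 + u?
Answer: 1584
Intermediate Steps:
Y(q) = q²
Y(12)*(-R(-12, -12)) + (0*y(2, -5) + 0) = 12²*(-1*(-11)) + (0*(2 - 5) + 0) = 144*11 + (0*(-3) + 0) = 1584 + (0 + 0) = 1584 + 0 = 1584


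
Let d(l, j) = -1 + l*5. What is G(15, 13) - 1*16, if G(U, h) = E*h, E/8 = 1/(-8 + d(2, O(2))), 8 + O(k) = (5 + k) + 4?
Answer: 88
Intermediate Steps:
O(k) = 1 + k (O(k) = -8 + ((5 + k) + 4) = -8 + (9 + k) = 1 + k)
d(l, j) = -1 + 5*l
E = 8 (E = 8/(-8 + (-1 + 5*2)) = 8/(-8 + (-1 + 10)) = 8/(-8 + 9) = 8/1 = 8*1 = 8)
G(U, h) = 8*h
G(15, 13) - 1*16 = 8*13 - 1*16 = 104 - 16 = 88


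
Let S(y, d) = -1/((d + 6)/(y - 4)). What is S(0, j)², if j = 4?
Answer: 4/25 ≈ 0.16000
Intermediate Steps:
S(y, d) = -(-4 + y)/(6 + d) (S(y, d) = -1/((6 + d)/(-4 + y)) = -(-4 + y)/(6 + d))
S(0, j)² = ((4 - 1*0)/(6 + 4))² = ((4 + 0)/10)² = ((⅒)*4)² = (⅖)² = 4/25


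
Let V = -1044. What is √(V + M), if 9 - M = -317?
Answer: I*√718 ≈ 26.796*I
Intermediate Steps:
M = 326 (M = 9 - 1*(-317) = 9 + 317 = 326)
√(V + M) = √(-1044 + 326) = √(-718) = I*√718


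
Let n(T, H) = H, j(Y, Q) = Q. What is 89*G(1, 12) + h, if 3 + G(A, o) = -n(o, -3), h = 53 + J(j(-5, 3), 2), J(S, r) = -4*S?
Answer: 41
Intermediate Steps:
h = 41 (h = 53 - 4*3 = 53 - 12 = 41)
G(A, o) = 0 (G(A, o) = -3 - 1*(-3) = -3 + 3 = 0)
89*G(1, 12) + h = 89*0 + 41 = 0 + 41 = 41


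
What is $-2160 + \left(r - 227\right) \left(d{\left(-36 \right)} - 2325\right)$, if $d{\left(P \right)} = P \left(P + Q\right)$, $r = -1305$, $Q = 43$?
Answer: $3945804$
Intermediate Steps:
$d{\left(P \right)} = P \left(43 + P\right)$ ($d{\left(P \right)} = P \left(P + 43\right) = P \left(43 + P\right)$)
$-2160 + \left(r - 227\right) \left(d{\left(-36 \right)} - 2325\right) = -2160 + \left(-1305 - 227\right) \left(- 36 \left(43 - 36\right) - 2325\right) = -2160 - 1532 \left(\left(-36\right) 7 - 2325\right) = -2160 - 1532 \left(-252 - 2325\right) = -2160 - -3947964 = -2160 + 3947964 = 3945804$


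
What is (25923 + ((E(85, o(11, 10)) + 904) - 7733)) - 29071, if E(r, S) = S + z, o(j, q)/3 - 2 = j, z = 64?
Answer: -9874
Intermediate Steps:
o(j, q) = 6 + 3*j
E(r, S) = 64 + S (E(r, S) = S + 64 = 64 + S)
(25923 + ((E(85, o(11, 10)) + 904) - 7733)) - 29071 = (25923 + (((64 + (6 + 3*11)) + 904) - 7733)) - 29071 = (25923 + (((64 + (6 + 33)) + 904) - 7733)) - 29071 = (25923 + (((64 + 39) + 904) - 7733)) - 29071 = (25923 + ((103 + 904) - 7733)) - 29071 = (25923 + (1007 - 7733)) - 29071 = (25923 - 6726) - 29071 = 19197 - 29071 = -9874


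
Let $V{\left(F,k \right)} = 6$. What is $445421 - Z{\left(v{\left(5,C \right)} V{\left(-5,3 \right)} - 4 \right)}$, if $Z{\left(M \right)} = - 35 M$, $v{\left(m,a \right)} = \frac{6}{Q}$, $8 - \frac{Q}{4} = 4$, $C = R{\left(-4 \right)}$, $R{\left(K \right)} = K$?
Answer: $\frac{1781439}{4} \approx 4.4536 \cdot 10^{5}$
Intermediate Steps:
$C = -4$
$Q = 16$ ($Q = 32 - 16 = 16$)
$v{\left(m,a \right)} = \frac{3}{8}$ ($v{\left(m,a \right)} = \frac{6}{16} = 6 \cdot \frac{1}{16} = \frac{3}{8}$)
$445421 - Z{\left(v{\left(5,C \right)} V{\left(-5,3 \right)} - 4 \right)} = 445421 - - 35 \left(\frac{3}{8} \cdot 6 - 4\right) = 445421 - - 35 \left(\frac{9}{4} - 4\right) = 445421 - \left(-35\right) \left(- \frac{7}{4}\right) = 445421 - \frac{245}{4} = \frac{1781439}{4}$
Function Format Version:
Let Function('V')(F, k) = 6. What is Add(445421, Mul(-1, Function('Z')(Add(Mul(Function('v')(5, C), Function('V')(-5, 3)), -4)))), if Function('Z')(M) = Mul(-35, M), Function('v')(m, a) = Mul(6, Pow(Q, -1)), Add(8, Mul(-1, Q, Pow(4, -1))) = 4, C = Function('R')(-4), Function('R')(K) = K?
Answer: Rational(1781439, 4) ≈ 4.4536e+5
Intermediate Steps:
C = -4
Q = 16 (Q = Add(32, Mul(-4, 4)) = Add(32, -16) = 16)
Function('v')(m, a) = Rational(3, 8) (Function('v')(m, a) = Mul(6, Pow(16, -1)) = Mul(6, Rational(1, 16)) = Rational(3, 8))
Add(445421, Mul(-1, Function('Z')(Add(Mul(Function('v')(5, C), Function('V')(-5, 3)), -4)))) = Add(445421, Mul(-1, Mul(-35, Add(Mul(Rational(3, 8), 6), -4)))) = Add(445421, Mul(-1, Mul(-35, Add(Rational(9, 4), -4)))) = Add(445421, Mul(-1, Mul(-35, Rational(-7, 4)))) = Add(445421, Mul(-1, Rational(245, 4))) = Add(445421, Rational(-245, 4)) = Rational(1781439, 4)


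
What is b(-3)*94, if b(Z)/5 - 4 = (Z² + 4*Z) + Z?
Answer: -940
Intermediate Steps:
b(Z) = 20 + 5*Z² + 25*Z (b(Z) = 20 + 5*((Z² + 4*Z) + Z) = 20 + 5*(Z² + 5*Z) = 20 + (5*Z² + 25*Z) = 20 + 5*Z² + 25*Z)
b(-3)*94 = (20 + 5*(-3)² + 25*(-3))*94 = (20 + 5*9 - 75)*94 = (20 + 45 - 75)*94 = -10*94 = -940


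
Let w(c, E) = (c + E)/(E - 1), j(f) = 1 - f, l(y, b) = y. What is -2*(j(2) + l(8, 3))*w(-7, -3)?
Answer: -35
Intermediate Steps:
w(c, E) = (E + c)/(-1 + E)
-2*(j(2) + l(8, 3))*w(-7, -3) = -2*((1 - 1*2) + 8)*(-3 - 7)/(-1 - 3) = -2*((1 - 2) + 8)*-10/(-4) = -2*(-1 + 8)*(-¼*(-10)) = -14*5/2 = -2*35/2 = -35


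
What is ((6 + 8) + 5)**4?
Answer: 130321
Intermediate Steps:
((6 + 8) + 5)**4 = (14 + 5)**4 = 19**4 = 130321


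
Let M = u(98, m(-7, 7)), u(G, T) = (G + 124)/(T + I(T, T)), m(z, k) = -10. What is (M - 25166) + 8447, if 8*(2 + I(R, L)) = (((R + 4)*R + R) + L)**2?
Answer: -1571475/94 ≈ -16718.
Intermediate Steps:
I(R, L) = -2 + (L + R + R*(4 + R))**2/8 (I(R, L) = -2 + (((R + 4)*R + R) + L)**2/8 = -2 + (((4 + R)*R + R) + L)**2/8 = -2 + ((R*(4 + R) + R) + L)**2/8 = -2 + ((R + R*(4 + R)) + L)**2/8 = -2 + (L + R + R*(4 + R))**2/8)
u(G, T) = (124 + G)/(-2 + T + (T**2 + 6*T)**2/8) (u(G, T) = (G + 124)/(T + (-2 + (T + T**2 + 5*T)**2/8)) = (124 + G)/(T + (-2 + (T**2 + 6*T)**2/8)) = (124 + G)/(-2 + T + (T**2 + 6*T)**2/8))
M = 111/94 (M = 8*(124 + 98)/(-16 + 8*(-10) + (-10)**2*(6 - 10)**2) = 8*222/(-16 - 80 + 100*(-4)**2) = 8*222/(-16 - 80 + 100*16) = 8*222/(-16 - 80 + 1600) = 8*222/1504 = 8*(1/1504)*222 = 111/94 ≈ 1.1809)
(M - 25166) + 8447 = (111/94 - 25166) + 8447 = -2365493/94 + 8447 = -1571475/94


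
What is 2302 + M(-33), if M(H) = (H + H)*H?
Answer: 4480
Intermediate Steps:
M(H) = 2*H**2 (M(H) = (2*H)*H = 2*H**2)
2302 + M(-33) = 2302 + 2*(-33)**2 = 2302 + 2*1089 = 2302 + 2178 = 4480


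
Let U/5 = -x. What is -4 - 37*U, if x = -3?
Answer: -559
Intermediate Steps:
U = 15 (U = 5*(-1*(-3)) = 5*3 = 15)
-4 - 37*U = -4 - 37*15 = -4 - 555 = -559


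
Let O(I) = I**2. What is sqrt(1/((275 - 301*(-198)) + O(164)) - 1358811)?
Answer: 17*I*sqrt(3933216807802)/28923 ≈ 1165.7*I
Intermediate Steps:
sqrt(1/((275 - 301*(-198)) + O(164)) - 1358811) = sqrt(1/((275 - 301*(-198)) + 164**2) - 1358811) = sqrt(1/((275 + 59598) + 26896) - 1358811) = sqrt(1/(59873 + 26896) - 1358811) = sqrt(1/86769 - 1358811) = sqrt(-117902671658/86769) = 17*I*sqrt(3933216807802)/28923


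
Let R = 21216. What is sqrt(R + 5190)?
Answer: 9*sqrt(326) ≈ 162.50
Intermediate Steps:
sqrt(R + 5190) = sqrt(21216 + 5190) = sqrt(26406) = 9*sqrt(326)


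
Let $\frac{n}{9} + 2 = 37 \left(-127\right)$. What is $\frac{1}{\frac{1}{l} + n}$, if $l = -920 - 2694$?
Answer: $- \frac{3614}{152904727} \approx -2.3636 \cdot 10^{-5}$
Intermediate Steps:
$l = -3614$
$n = -42309$ ($n = -18 + 9 \cdot 37 \left(-127\right) = -18 + 9 \left(-4699\right) = -18 - 42291 = -42309$)
$\frac{1}{\frac{1}{l} + n} = \frac{1}{\frac{1}{-3614} - 42309} = \frac{1}{- \frac{1}{3614} - 42309} = \frac{1}{- \frac{152904727}{3614}} = - \frac{3614}{152904727}$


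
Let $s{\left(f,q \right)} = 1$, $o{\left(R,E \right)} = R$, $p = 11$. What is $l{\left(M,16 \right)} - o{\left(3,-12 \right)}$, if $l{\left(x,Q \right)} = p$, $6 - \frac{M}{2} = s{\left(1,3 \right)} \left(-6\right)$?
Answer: $8$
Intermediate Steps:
$M = 24$ ($M = 12 - 2 \cdot 1 \left(-6\right) = 12 - -12 = 12 + 12 = 24$)
$l{\left(x,Q \right)} = 11$
$l{\left(M,16 \right)} - o{\left(3,-12 \right)} = 11 - 3 = 8$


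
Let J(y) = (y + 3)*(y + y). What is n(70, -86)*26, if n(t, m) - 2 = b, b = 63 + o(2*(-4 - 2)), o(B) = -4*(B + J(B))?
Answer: -19526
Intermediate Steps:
J(y) = 2*y*(3 + y) (J(y) = (3 + y)*(2*y) = 2*y*(3 + y))
o(B) = -4*B - 8*B*(3 + B) (o(B) = -4*(B + 2*B*(3 + B)) = -4*B - 8*B*(3 + B))
b = -753 (b = 63 + 4*(2*(-4 - 2))*(-7 - 4*(-4 - 2)) = 63 + 4*(2*(-6))*(-7 - 4*(-6)) = 63 + 4*(-12)*(-7 - 2*(-12)) = 63 + 4*(-12)*(-7 + 24) = 63 + 4*(-12)*17 = 63 - 816 = -753)
n(t, m) = -751 (n(t, m) = 2 - 753 = -751)
n(70, -86)*26 = -751*26 = -19526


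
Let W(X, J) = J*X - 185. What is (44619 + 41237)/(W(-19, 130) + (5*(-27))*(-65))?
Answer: 10732/765 ≈ 14.029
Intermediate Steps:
W(X, J) = -185 + J*X
(44619 + 41237)/(W(-19, 130) + (5*(-27))*(-65)) = (44619 + 41237)/((-185 + 130*(-19)) + (5*(-27))*(-65)) = 85856/((-185 - 2470) - 135*(-65)) = 85856/(-2655 + 8775) = 85856/6120 = 85856*(1/6120) = 10732/765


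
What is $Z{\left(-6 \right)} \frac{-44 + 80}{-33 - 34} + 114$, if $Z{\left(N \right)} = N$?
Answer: $\frac{7854}{67} \approx 117.22$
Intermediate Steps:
$Z{\left(-6 \right)} \frac{-44 + 80}{-33 - 34} + 114 = - 6 \frac{-44 + 80}{-33 - 34} + 114 = - 6 \frac{36}{-67} + 114 = - 6 \cdot 36 \left(- \frac{1}{67}\right) + 114 = \left(-6\right) \left(- \frac{36}{67}\right) + 114 = \frac{216}{67} + 114 = \frac{7854}{67}$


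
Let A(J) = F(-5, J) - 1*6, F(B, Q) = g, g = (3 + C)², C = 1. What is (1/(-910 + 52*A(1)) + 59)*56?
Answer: 644252/195 ≈ 3303.9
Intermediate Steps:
g = 16 (g = (3 + 1)² = 4² = 16)
F(B, Q) = 16
A(J) = 10 (A(J) = 16 - 1*6 = 16 - 6 = 10)
(1/(-910 + 52*A(1)) + 59)*56 = (1/(-910 + 52*10) + 59)*56 = (1/(-910 + 520) + 59)*56 = (1/(-390) + 59)*56 = (-1/390 + 59)*56 = (23009/390)*56 = 644252/195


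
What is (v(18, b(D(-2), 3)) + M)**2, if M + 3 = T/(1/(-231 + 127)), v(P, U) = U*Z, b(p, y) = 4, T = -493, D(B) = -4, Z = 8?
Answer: 2631792601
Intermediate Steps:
v(P, U) = 8*U (v(P, U) = U*8 = 8*U)
M = 51269 (M = -3 - 493/(1/(-231 + 127)) = -3 - 493/(1/(-104)) = -3 - 493/(-1/104) = -3 - 493*(-104) = -3 + 51272 = 51269)
(v(18, b(D(-2), 3)) + M)**2 = (8*4 + 51269)**2 = (32 + 51269)**2 = 51301**2 = 2631792601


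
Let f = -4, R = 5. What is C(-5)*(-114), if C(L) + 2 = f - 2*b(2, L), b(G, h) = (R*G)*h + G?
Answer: -10260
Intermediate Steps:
b(G, h) = G + 5*G*h (b(G, h) = (5*G)*h + G = 5*G*h + G = G + 5*G*h)
C(L) = -10 - 20*L (C(L) = -2 + (-4 - 4*(1 + 5*L)) = -2 + (-4 - 2*(2 + 10*L)) = -2 + (-4 + (-4 - 20*L)) = -2 + (-8 - 20*L) = -10 - 20*L)
C(-5)*(-114) = (-10 - 20*(-5))*(-114) = (-10 + 100)*(-114) = 90*(-114) = -10260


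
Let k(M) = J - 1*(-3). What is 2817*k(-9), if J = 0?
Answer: 8451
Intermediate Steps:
k(M) = 3 (k(M) = 0 - 1*(-3) = 0 + 3 = 3)
2817*k(-9) = 2817*3 = 8451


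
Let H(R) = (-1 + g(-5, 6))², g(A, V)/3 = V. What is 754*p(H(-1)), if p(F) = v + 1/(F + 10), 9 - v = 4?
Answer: 86768/23 ≈ 3772.5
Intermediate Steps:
v = 5 (v = 9 - 1*4 = 9 - 4 = 5)
g(A, V) = 3*V
H(R) = 289 (H(R) = (-1 + 3*6)² = (-1 + 18)² = 17² = 289)
p(F) = 5 + 1/(10 + F) (p(F) = 5 + 1/(F + 10) = 5 + 1/(10 + F))
754*p(H(-1)) = 754*((51 + 5*289)/(10 + 289)) = 754*((51 + 1445)/299) = 754*((1/299)*1496) = 754*(1496/299) = 86768/23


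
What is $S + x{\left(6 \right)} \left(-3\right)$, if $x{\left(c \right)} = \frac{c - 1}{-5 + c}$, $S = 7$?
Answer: $-8$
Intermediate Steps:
$x{\left(c \right)} = \frac{-1 + c}{-5 + c}$
$S + x{\left(6 \right)} \left(-3\right) = 7 + \frac{-1 + 6}{-5 + 6} \left(-3\right) = 7 + 1^{-1} \cdot 5 \left(-3\right) = 7 + 1 \cdot 5 \left(-3\right) = 7 + 5 \left(-3\right) = 7 - 15 = -8$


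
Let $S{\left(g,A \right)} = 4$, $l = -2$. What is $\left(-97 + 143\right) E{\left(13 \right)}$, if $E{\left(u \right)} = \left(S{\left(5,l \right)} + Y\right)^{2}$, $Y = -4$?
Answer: $0$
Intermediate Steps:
$E{\left(u \right)} = 0$ ($E{\left(u \right)} = \left(4 - 4\right)^{2} = 0^{2} = 0$)
$\left(-97 + 143\right) E{\left(13 \right)} = \left(-97 + 143\right) 0 = 46 \cdot 0 = 0$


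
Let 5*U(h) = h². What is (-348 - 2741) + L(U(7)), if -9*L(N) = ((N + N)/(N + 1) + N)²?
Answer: -509131849/164025 ≈ -3104.0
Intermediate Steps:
U(h) = h²/5
L(N) = -(N + 2*N/(1 + N))²/9 (L(N) = -((N + N)/(N + 1) + N)²/9 = -((2*N)/(1 + N) + N)²/9 = -(2*N/(1 + N) + N)²/9 = -(N + 2*N/(1 + N))²/9)
(-348 - 2741) + L(U(7)) = (-348 - 2741) - ((⅕)*7²)²*(3 + (⅕)*7²)²/(9*(1 + (⅕)*7²)²) = -3089 - ((⅕)*49)²*(3 + (⅕)*49)²/(9*(1 + (⅕)*49)²) = -3089 - (49/5)²*(3 + 49/5)²/(9*(1 + 49/5)²) = -3089 - ⅑*2401/25*(64/5)²/(54/5)² = -3089 - ⅑*2401/25*25/2916*4096/25 = -3089 - 2458624/164025 = -509131849/164025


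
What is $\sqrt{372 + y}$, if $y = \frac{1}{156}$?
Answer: $\frac{\sqrt{2263287}}{78} \approx 19.287$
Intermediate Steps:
$y = \frac{1}{156} \approx 0.0064103$
$\sqrt{372 + y} = \sqrt{372 + \frac{1}{156}} = \sqrt{\frac{58033}{156}} = \frac{\sqrt{2263287}}{78}$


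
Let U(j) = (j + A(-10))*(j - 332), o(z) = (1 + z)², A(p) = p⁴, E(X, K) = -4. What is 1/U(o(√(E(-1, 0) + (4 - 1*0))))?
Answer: -1/3310331 ≈ -3.0208e-7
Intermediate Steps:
U(j) = (-332 + j)*(10000 + j) (U(j) = (j + (-10)⁴)*(j - 332) = (j + 10000)*(-332 + j) = (10000 + j)*(-332 + j) = (-332 + j)*(10000 + j))
1/U(o(√(E(-1, 0) + (4 - 1*0)))) = 1/(-3320000 + ((1 + √(-4 + (4 - 1*0)))²)² + 9668*(1 + √(-4 + (4 - 1*0)))²) = 1/(-3320000 + ((1 + √(-4 + (4 + 0)))²)² + 9668*(1 + √(-4 + (4 + 0)))²) = 1/(-3320000 + ((1 + √(-4 + 4))²)² + 9668*(1 + √(-4 + 4))²) = 1/(-3320000 + ((1 + √0)²)² + 9668*(1 + √0)²) = 1/(-3320000 + ((1 + 0)²)² + 9668*(1 + 0)²) = 1/(-3320000 + (1²)² + 9668*1²) = 1/(-3320000 + 1² + 9668*1) = 1/(-3320000 + 1 + 9668) = 1/(-3310331) = -1/3310331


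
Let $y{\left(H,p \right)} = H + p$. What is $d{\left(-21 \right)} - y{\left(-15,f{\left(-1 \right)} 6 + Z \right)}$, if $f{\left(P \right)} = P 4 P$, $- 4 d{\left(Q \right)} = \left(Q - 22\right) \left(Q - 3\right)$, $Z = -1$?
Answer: $-266$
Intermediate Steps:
$d{\left(Q \right)} = - \frac{\left(-22 + Q\right) \left(-3 + Q\right)}{4}$ ($d{\left(Q \right)} = - \frac{\left(Q - 22\right) \left(Q - 3\right)}{4} = - \frac{\left(-22 + Q\right) \left(-3 + Q\right)}{4}$)
$f{\left(P \right)} = 4 P^{2}$ ($f{\left(P \right)} = 4 P P = 4 P^{2}$)
$d{\left(-21 \right)} - y{\left(-15,f{\left(-1 \right)} 6 + Z \right)} = \left(- \frac{33}{2} - \frac{\left(-21\right)^{2}}{4} + \frac{25}{4} \left(-21\right)\right) - \left(-15 - \left(1 - 4 \left(-1\right)^{2} \cdot 6\right)\right) = \left(- \frac{33}{2} - \frac{441}{4} - \frac{525}{4}\right) - \left(-15 - \left(1 - 4 \cdot 1 \cdot 6\right)\right) = \left(- \frac{33}{2} - \frac{441}{4} - \frac{525}{4}\right) - \left(-15 + \left(4 \cdot 6 - 1\right)\right) = -258 - \left(-15 + \left(24 - 1\right)\right) = -258 - \left(-15 + 23\right) = -258 - 8 = -266$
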